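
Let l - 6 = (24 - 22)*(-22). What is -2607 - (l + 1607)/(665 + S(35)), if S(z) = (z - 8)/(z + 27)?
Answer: -107654277/41257 ≈ -2609.4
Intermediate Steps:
l = -38 (l = 6 + (24 - 22)*(-22) = 6 + 2*(-22) = 6 - 44 = -38)
S(z) = (-8 + z)/(27 + z)
-2607 - (l + 1607)/(665 + S(35)) = -2607 - (-38 + 1607)/(665 + (-8 + 35)/(27 + 35)) = -2607 - 1569/(665 + 27/62) = -2607 - 1569/41257/62 = -2607 - 1569*62/41257 = -2607 - 1*97278/41257 = -2607 - 97278/41257 = -107654277/41257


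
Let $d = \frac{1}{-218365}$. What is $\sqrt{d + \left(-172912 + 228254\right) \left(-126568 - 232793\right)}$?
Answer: $\frac{i \sqrt{948313325209805548315}}{218365} \approx 1.4102 \cdot 10^{5} i$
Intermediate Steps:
$d = - \frac{1}{218365} \approx -4.5795 \cdot 10^{-6}$
$\sqrt{d + \left(-172912 + 228254\right) \left(-126568 - 232793\right)} = \sqrt{- \frac{1}{218365} + \left(-172912 + 228254\right) \left(-126568 - 232793\right)} = \sqrt{- \frac{1}{218365} + 55342 \left(-359361\right)} = \sqrt{- \frac{1}{218365} - 19887756462} = \sqrt{- \frac{4342789939824631}{218365}} = \frac{i \sqrt{948313325209805548315}}{218365}$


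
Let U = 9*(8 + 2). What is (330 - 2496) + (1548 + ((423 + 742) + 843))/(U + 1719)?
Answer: -3914738/1809 ≈ -2164.0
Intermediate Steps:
U = 90 (U = 9*10 = 90)
(330 - 2496) + (1548 + ((423 + 742) + 843))/(U + 1719) = (330 - 2496) + (1548 + ((423 + 742) + 843))/(90 + 1719) = -2166 + (1548 + (1165 + 843))/1809 = -2166 + (1548 + 2008)*(1/1809) = -2166 + 3556*(1/1809) = -2166 + 3556/1809 = -3914738/1809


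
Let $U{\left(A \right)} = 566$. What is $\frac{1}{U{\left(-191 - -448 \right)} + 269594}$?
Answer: $\frac{1}{270160} \approx 3.7015 \cdot 10^{-6}$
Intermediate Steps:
$\frac{1}{U{\left(-191 - -448 \right)} + 269594} = \frac{1}{566 + 269594} = \frac{1}{270160}$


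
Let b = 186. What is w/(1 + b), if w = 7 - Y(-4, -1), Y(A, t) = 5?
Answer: 2/187 ≈ 0.010695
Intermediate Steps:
w = 2 (w = 7 - 1*5 = 7 - 5 = 2)
w/(1 + b) = 2/(1 + 186) = 2/187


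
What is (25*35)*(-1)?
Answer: -875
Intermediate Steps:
(25*35)*(-1) = 875*(-1) = -875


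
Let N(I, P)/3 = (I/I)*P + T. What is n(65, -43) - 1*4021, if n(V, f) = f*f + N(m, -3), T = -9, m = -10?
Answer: -2208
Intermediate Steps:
N(I, P) = -27 + 3*P (N(I, P) = 3*((I/I)*P - 9) = 3*(1*P - 9) = 3*(P - 9) = 3*(-9 + P) = -27 + 3*P)
n(V, f) = -36 + f² (n(V, f) = f*f + (-27 + 3*(-3)) = f² + (-27 - 9) = f² - 36 = -36 + f²)
n(65, -43) - 1*4021 = (-36 + (-43)²) - 1*4021 = (-36 + 1849) - 4021 = 1813 - 4021 = -2208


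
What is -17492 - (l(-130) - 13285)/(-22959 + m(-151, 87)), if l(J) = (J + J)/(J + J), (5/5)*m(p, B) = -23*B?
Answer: -36384467/2080 ≈ -17493.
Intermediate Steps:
m(p, B) = -23*B
l(J) = 1 (l(J) = (2*J)/((2*J)) = (2*J)*(1/(2*J)) = 1)
-17492 - (l(-130) - 13285)/(-22959 + m(-151, 87)) = -17492 - (1 - 13285)/(-22959 - 23*87) = -17492 - (-13284)/(-22959 - 2001) = -17492 - (-13284)/(-24960) = -17492 - (-13284)*(-1)/24960 = -17492 - 1*1107/2080 = -17492 - 1107/2080 = -36384467/2080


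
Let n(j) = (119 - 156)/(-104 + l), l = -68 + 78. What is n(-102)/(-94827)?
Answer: -37/8913738 ≈ -4.1509e-6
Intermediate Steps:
l = 10
n(j) = 37/94 (n(j) = (119 - 156)/(-104 + 10) = -37/(-94) = -37*(-1/94) = 37/94)
n(-102)/(-94827) = (37/94)/(-94827) = (37/94)*(-1/94827) = -37/8913738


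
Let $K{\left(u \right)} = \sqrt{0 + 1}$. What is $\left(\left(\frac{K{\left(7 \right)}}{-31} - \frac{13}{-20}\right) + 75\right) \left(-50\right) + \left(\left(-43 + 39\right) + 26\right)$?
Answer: $- \frac{233051}{62} \approx -3758.9$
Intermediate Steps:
$K{\left(u \right)} = 1$ ($K{\left(u \right)} = \sqrt{1} = 1$)
$\left(\left(\frac{K{\left(7 \right)}}{-31} - \frac{13}{-20}\right) + 75\right) \left(-50\right) + \left(\left(-43 + 39\right) + 26\right) = \left(\left(1 \frac{1}{-31} - \frac{13}{-20}\right) + 75\right) \left(-50\right) + \left(\left(-43 + 39\right) + 26\right) = \left(\left(1 \left(- \frac{1}{31}\right) - - \frac{13}{20}\right) + 75\right) \left(-50\right) + \left(-4 + 26\right) = \left(\left(- \frac{1}{31} + \frac{13}{20}\right) + 75\right) \left(-50\right) + 22 = \left(\frac{383}{620} + 75\right) \left(-50\right) + 22 = \frac{46883}{620} \left(-50\right) + 22 = - \frac{234415}{62} + 22 = - \frac{233051}{62}$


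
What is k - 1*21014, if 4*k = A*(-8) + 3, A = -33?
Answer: -83789/4 ≈ -20947.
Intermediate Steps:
k = 267/4 (k = (-33*(-8) + 3)/4 = (264 + 3)/4 = (¼)*267 = 267/4 ≈ 66.750)
k - 1*21014 = 267/4 - 1*21014 = 267/4 - 21014 = -83789/4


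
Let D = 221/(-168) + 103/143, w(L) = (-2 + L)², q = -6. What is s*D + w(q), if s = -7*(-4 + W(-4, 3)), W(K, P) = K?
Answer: 13157/429 ≈ 30.669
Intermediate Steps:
D = -14299/24024 (D = 221*(-1/168) + 103*(1/143) = -221/168 + 103/143 = -14299/24024 ≈ -0.59520)
s = 56 (s = -7*(-4 - 4) = -7*(-8) = 56)
s*D + w(q) = 56*(-14299/24024) + (-2 - 6)² = -14299/429 + (-8)² = -14299/429 + 64 = 13157/429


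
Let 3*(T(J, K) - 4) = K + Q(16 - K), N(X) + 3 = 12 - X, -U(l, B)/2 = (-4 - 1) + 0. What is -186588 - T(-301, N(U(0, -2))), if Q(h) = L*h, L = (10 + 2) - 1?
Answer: -186654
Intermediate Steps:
L = 11 (L = 12 - 1 = 11)
Q(h) = 11*h
U(l, B) = 10 (U(l, B) = -2*((-4 - 1) + 0) = -2*(-5 + 0) = -2*(-5) = 10)
N(X) = 9 - X (N(X) = -3 + (12 - X) = 9 - X)
T(J, K) = 188/3 - 10*K/3 (T(J, K) = 4 + (K + 11*(16 - K))/3 = 4 + (K + (176 - 11*K))/3 = 4 + (176 - 10*K)/3 = 4 + (176/3 - 10*K/3) = 188/3 - 10*K/3)
-186588 - T(-301, N(U(0, -2))) = -186588 - (188/3 - 10*(9 - 1*10)/3) = -186588 - (188/3 - 10*(9 - 10)/3) = -186588 - (188/3 - 10/3*(-1)) = -186588 - (188/3 + 10/3) = -186588 - 1*66 = -186588 - 66 = -186654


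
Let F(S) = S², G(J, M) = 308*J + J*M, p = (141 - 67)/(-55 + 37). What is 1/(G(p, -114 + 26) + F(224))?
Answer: 9/443444 ≈ 2.0296e-5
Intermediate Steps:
p = -37/9 (p = 74/(-18) = 74*(-1/18) = -37/9 ≈ -4.1111)
1/(G(p, -114 + 26) + F(224)) = 1/(-37*(308 + (-114 + 26))/9 + 224²) = 1/(-37*(308 - 88)/9 + 50176) = 1/(-37/9*220 + 50176) = 1/(-8140/9 + 50176) = 1/(443444/9) = 9/443444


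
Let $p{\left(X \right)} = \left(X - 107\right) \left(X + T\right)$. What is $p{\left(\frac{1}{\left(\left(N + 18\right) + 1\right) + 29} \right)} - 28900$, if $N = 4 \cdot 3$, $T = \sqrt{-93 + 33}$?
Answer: $- \frac{104046419}{3600} - \frac{6419 i \sqrt{15}}{30} \approx -28902.0 - 828.69 i$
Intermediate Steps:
$T = 2 i \sqrt{15}$ ($T = \sqrt{-60} = 2 i \sqrt{15} \approx 7.746 i$)
$N = 12$
$p{\left(X \right)} = \left(-107 + X\right) \left(X + 2 i \sqrt{15}\right)$ ($p{\left(X \right)} = \left(X - 107\right) \left(X + 2 i \sqrt{15}\right) = \left(-107 + X\right) \left(X + 2 i \sqrt{15}\right)$)
$p{\left(\frac{1}{\left(\left(N + 18\right) + 1\right) + 29} \right)} - 28900 = \left(\left(\frac{1}{\left(\left(12 + 18\right) + 1\right) + 29}\right)^{2} - \frac{107}{\left(\left(12 + 18\right) + 1\right) + 29} - 214 i \sqrt{15} + \frac{2 i \sqrt{15}}{\left(\left(12 + 18\right) + 1\right) + 29}\right) - 28900 = \left(\left(\frac{1}{\left(30 + 1\right) + 29}\right)^{2} - \frac{107}{\left(30 + 1\right) + 29} - 214 i \sqrt{15} + \frac{2 i \sqrt{15}}{\left(30 + 1\right) + 29}\right) - 28900 = \left(\left(\frac{1}{31 + 29}\right)^{2} - \frac{107}{31 + 29} - 214 i \sqrt{15} + \frac{2 i \sqrt{15}}{31 + 29}\right) - 28900 = \left(\left(\frac{1}{60}\right)^{2} - \frac{107}{60} - 214 i \sqrt{15} + \frac{2 i \sqrt{15}}{60}\right) - 28900 = \left(\left(\frac{1}{60}\right)^{2} - \frac{107}{60} - 214 i \sqrt{15} + 2 i \frac{1}{60} \sqrt{15}\right) - 28900 = \left(\frac{1}{3600} - \frac{107}{60} - 214 i \sqrt{15} + \frac{i \sqrt{15}}{30}\right) - 28900 = \left(- \frac{6419}{3600} - \frac{6419 i \sqrt{15}}{30}\right) - 28900 = - \frac{104046419}{3600} - \frac{6419 i \sqrt{15}}{30}$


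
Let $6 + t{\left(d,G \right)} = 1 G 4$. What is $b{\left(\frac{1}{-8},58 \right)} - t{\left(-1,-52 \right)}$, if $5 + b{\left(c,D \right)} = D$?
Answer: $267$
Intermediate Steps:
$b{\left(c,D \right)} = -5 + D$
$t{\left(d,G \right)} = -6 + 4 G$ ($t{\left(d,G \right)} = -6 + 1 G 4 = -6 + G 4 = -6 + 4 G$)
$b{\left(\frac{1}{-8},58 \right)} - t{\left(-1,-52 \right)} = \left(-5 + 58\right) - \left(-6 + 4 \left(-52\right)\right) = 53 - \left(-6 - 208\right) = 53 - -214 = 53 + 214 = 267$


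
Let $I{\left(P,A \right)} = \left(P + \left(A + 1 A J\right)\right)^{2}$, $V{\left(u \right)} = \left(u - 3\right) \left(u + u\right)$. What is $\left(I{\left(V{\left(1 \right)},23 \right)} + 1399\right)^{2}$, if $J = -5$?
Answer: $112678225$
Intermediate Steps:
$V{\left(u \right)} = 2 u \left(-3 + u\right)$ ($V{\left(u \right)} = \left(-3 + u\right) 2 u = 2 u \left(-3 + u\right)$)
$I{\left(P,A \right)} = \left(P - 4 A\right)^{2}$ ($I{\left(P,A \right)} = \left(P + \left(A + 1 A \left(-5\right)\right)\right)^{2} = \left(P + \left(A + A \left(-5\right)\right)\right)^{2} = \left(P + \left(A - 5 A\right)\right)^{2} = \left(P - 4 A\right)^{2}$)
$\left(I{\left(V{\left(1 \right)},23 \right)} + 1399\right)^{2} = \left(\left(2 \cdot 1 \left(-3 + 1\right) - 92\right)^{2} + 1399\right)^{2} = \left(\left(2 \cdot 1 \left(-2\right) - 92\right)^{2} + 1399\right)^{2} = \left(\left(-4 - 92\right)^{2} + 1399\right)^{2} = \left(\left(-96\right)^{2} + 1399\right)^{2} = \left(9216 + 1399\right)^{2} = 10615^{2} = 112678225$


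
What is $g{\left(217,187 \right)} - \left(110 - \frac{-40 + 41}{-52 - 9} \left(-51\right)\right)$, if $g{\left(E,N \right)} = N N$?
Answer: $\frac{2126450}{61} \approx 34860.0$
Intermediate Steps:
$g{\left(E,N \right)} = N^{2}$
$g{\left(217,187 \right)} - \left(110 - \frac{-40 + 41}{-52 - 9} \left(-51\right)\right) = 187^{2} - \left(110 - \frac{-40 + 41}{-52 - 9} \left(-51\right)\right) = 34969 - \left(110 - 1 \frac{1}{-61} \left(-51\right)\right) = 34969 - \left(110 - 1 \left(- \frac{1}{61}\right) \left(-51\right)\right) = 34969 - \frac{6659}{61} = \frac{2126450}{61}$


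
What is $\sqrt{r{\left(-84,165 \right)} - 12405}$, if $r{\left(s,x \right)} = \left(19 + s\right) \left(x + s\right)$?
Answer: $i \sqrt{17670} \approx 132.93 i$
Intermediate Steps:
$r{\left(s,x \right)} = \left(19 + s\right) \left(s + x\right)$
$\sqrt{r{\left(-84,165 \right)} - 12405} = \sqrt{\left(\left(-84\right)^{2} + 19 \left(-84\right) + 19 \cdot 165 - 13860\right) - 12405} = \sqrt{\left(7056 - 1596 + 3135 - 13860\right) - 12405} = \sqrt{-5265 - 12405} = \sqrt{-17670} = i \sqrt{17670}$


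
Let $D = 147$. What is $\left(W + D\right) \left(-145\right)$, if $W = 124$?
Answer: $-39295$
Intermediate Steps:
$\left(W + D\right) \left(-145\right) = \left(124 + 147\right) \left(-145\right) = 271 \left(-145\right) = -39295$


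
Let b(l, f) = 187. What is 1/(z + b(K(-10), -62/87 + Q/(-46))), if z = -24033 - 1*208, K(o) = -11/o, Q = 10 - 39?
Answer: -1/24054 ≈ -4.1573e-5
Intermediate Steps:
Q = -29
z = -24241 (z = -24033 - 208 = -24241)
1/(z + b(K(-10), -62/87 + Q/(-46))) = 1/(-24241 + 187) = 1/(-24054) = -1/24054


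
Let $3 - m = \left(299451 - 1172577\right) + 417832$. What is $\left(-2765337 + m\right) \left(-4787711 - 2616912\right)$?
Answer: $17104975314920$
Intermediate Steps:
$m = 455297$ ($m = 3 - \left(\left(299451 - 1172577\right) + 417832\right) = 3 - \left(-873126 + 417832\right) = 3 - -455294 = 3 + 455294 = 455297$)
$\left(-2765337 + m\right) \left(-4787711 - 2616912\right) = \left(-2765337 + 455297\right) \left(-4787711 - 2616912\right) = \left(-2310040\right) \left(-7404623\right) = 17104975314920$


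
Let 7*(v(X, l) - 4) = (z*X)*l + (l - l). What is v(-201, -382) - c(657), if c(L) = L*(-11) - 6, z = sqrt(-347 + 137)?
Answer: 7237 + 76782*I*sqrt(210)/7 ≈ 7237.0 + 1.5895e+5*I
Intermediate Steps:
z = I*sqrt(210) (z = sqrt(-210) = I*sqrt(210) ≈ 14.491*I)
v(X, l) = 4 + I*X*l*sqrt(210)/7 (v(X, l) = 4 + (((I*sqrt(210))*X)*l + (l - l))/7 = 4 + ((I*X*sqrt(210))*l + 0)/7 = 4 + (I*X*l*sqrt(210) + 0)/7 = 4 + (I*X*l*sqrt(210))/7 = 4 + I*X*l*sqrt(210)/7)
c(L) = -6 - 11*L (c(L) = -11*L - 6 = -6 - 11*L)
v(-201, -382) - c(657) = (4 + (1/7)*I*(-201)*(-382)*sqrt(210)) - (-6 - 11*657) = (4 + 76782*I*sqrt(210)/7) - (-6 - 7227) = (4 + 76782*I*sqrt(210)/7) - 1*(-7233) = (4 + 76782*I*sqrt(210)/7) + 7233 = 7237 + 76782*I*sqrt(210)/7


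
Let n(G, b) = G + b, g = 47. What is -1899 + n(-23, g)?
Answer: -1875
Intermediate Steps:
-1899 + n(-23, g) = -1899 + (-23 + 47) = -1899 + 24 = -1875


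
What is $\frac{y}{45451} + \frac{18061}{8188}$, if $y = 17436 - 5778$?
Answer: $\frac{916346215}{372152788} \approx 2.4623$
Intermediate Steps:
$y = 11658$
$\frac{y}{45451} + \frac{18061}{8188} = \frac{11658}{45451} + \frac{18061}{8188} = \frac{916346215}{372152788}$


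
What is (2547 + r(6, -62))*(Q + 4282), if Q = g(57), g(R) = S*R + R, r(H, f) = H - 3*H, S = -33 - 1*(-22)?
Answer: 9409920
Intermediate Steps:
S = -11 (S = -33 + 22 = -11)
r(H, f) = -2*H
g(R) = -10*R (g(R) = -11*R + R = -10*R)
Q = -570 (Q = -10*57 = -570)
(2547 + r(6, -62))*(Q + 4282) = (2547 - 2*6)*(-570 + 4282) = (2547 - 12)*3712 = 2535*3712 = 9409920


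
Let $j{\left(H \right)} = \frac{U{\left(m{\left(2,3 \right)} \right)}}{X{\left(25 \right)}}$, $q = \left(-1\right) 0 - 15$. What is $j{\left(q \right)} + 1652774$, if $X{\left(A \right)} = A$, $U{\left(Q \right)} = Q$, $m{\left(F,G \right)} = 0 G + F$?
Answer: $\frac{41319352}{25} \approx 1.6528 \cdot 10^{6}$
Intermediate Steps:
$m{\left(F,G \right)} = F$ ($m{\left(F,G \right)} = 0 + F = F$)
$q = -15$ ($q = 0 - 15 = -15$)
$j{\left(H \right)} = \frac{2}{25}$
$j{\left(q \right)} + 1652774 = \frac{2}{25} + 1652774 = \frac{41319352}{25}$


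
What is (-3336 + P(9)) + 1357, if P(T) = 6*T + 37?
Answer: -1888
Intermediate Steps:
P(T) = 37 + 6*T
(-3336 + P(9)) + 1357 = (-3336 + (37 + 6*9)) + 1357 = (-3336 + (37 + 54)) + 1357 = (-3336 + 91) + 1357 = -3245 + 1357 = -1888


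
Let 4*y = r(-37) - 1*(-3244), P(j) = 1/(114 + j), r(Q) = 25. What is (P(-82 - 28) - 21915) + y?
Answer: -42195/2 ≈ -21098.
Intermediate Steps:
y = 3269/4 (y = (25 - 1*(-3244))/4 = (25 + 3244)/4 = (¼)*3269 = 3269/4 ≈ 817.25)
(P(-82 - 28) - 21915) + y = (1/(114 + (-82 - 28)) - 21915) + 3269/4 = (1/(114 - 110) - 21915) + 3269/4 = (1/4 - 21915) + 3269/4 = (¼ - 21915) + 3269/4 = -87659/4 + 3269/4 = -42195/2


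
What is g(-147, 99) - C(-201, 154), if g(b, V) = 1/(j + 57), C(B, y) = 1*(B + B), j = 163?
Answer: 88441/220 ≈ 402.00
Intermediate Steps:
C(B, y) = 2*B (C(B, y) = 1*(2*B) = 2*B)
g(b, V) = 1/220 (g(b, V) = 1/(163 + 57) = 1/220)
g(-147, 99) - C(-201, 154) = 1/220 - 2*(-201) = 1/220 - 1*(-402) = 1/220 + 402 = 88441/220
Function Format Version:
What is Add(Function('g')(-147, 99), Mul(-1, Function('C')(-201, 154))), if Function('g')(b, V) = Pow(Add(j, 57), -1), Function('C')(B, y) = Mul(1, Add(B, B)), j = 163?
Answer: Rational(88441, 220) ≈ 402.00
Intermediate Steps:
Function('C')(B, y) = Mul(2, B) (Function('C')(B, y) = Mul(1, Mul(2, B)) = Mul(2, B))
Function('g')(b, V) = Rational(1, 220) (Function('g')(b, V) = Pow(Add(163, 57), -1) = Pow(220, -1) = Rational(1, 220))
Add(Function('g')(-147, 99), Mul(-1, Function('C')(-201, 154))) = Add(Rational(1, 220), Mul(-1, Mul(2, -201))) = Add(Rational(1, 220), Mul(-1, -402)) = Add(Rational(1, 220), 402) = Rational(88441, 220)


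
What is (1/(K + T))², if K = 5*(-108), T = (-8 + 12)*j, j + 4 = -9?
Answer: 1/350464 ≈ 2.8534e-6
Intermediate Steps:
j = -13 (j = -4 - 9 = -13)
T = -52 (T = (-8 + 12)*(-13) = 4*(-13) = -52)
K = -540
(1/(K + T))² = (1/(-540 - 52))² = (1/(-592))² = (-1/592)² = 1/350464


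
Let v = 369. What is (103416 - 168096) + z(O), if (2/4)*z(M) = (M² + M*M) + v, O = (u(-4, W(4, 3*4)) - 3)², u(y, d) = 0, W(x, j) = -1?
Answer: -63618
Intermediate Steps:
O = 9 (O = (0 - 3)² = (-3)² = 9)
z(M) = 738 + 4*M² (z(M) = 2*((M² + M*M) + 369) = 2*((M² + M²) + 369) = 2*(2*M² + 369) = 2*(369 + 2*M²) = 738 + 4*M²)
(103416 - 168096) + z(O) = (103416 - 168096) + (738 + 4*9²) = -64680 + (738 + 4*81) = -64680 + (738 + 324) = -64680 + 1062 = -63618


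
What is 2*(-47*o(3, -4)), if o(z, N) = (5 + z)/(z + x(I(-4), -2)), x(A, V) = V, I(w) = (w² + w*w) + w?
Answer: -752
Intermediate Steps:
I(w) = w + 2*w² (I(w) = (w² + w²) + w = 2*w² + w = w + 2*w²)
o(z, N) = (5 + z)/(-2 + z) (o(z, N) = (5 + z)/(z - 2) = (5 + z)/(-2 + z))
2*(-47*o(3, -4)) = 2*(-47*(5 + 3)/(-2 + 3)) = 2*(-47*8/1) = 2*(-47*8) = 2*(-376) = -752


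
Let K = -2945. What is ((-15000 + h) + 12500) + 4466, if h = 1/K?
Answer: 5789869/2945 ≈ 1966.0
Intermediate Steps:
h = -1/2945 (h = 1/(-2945) = -1/2945 ≈ -0.00033956)
((-15000 + h) + 12500) + 4466 = ((-15000 - 1/2945) + 12500) + 4466 = (-44175001/2945 + 12500) + 4466 = -7362501/2945 + 4466 = 5789869/2945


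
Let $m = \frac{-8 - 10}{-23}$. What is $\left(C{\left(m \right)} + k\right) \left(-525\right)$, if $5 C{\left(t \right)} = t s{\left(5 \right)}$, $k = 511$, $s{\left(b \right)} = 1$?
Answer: $- \frac{6172215}{23} \approx -2.6836 \cdot 10^{5}$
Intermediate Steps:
$m = \frac{18}{23}$ ($m = \left(-8 - 10\right) \left(- \frac{1}{23}\right) = \left(-18\right) \left(- \frac{1}{23}\right) = \frac{18}{23} \approx 0.78261$)
$C{\left(t \right)} = \frac{t}{5}$ ($C{\left(t \right)} = \frac{t 1}{5} = \frac{t}{5}$)
$\left(C{\left(m \right)} + k\right) \left(-525\right) = \left(\frac{1}{5} \cdot \frac{18}{23} + 511\right) \left(-525\right) = \left(\frac{18}{115} + 511\right) \left(-525\right) = \frac{58783}{115} \left(-525\right) = - \frac{6172215}{23}$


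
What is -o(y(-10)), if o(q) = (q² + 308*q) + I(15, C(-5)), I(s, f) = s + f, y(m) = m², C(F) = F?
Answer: -40810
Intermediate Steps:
I(s, f) = f + s
o(q) = 10 + q² + 308*q (o(q) = (q² + 308*q) + (-5 + 15) = (q² + 308*q) + 10 = 10 + q² + 308*q)
-o(y(-10)) = -(10 + ((-10)²)² + 308*(-10)²) = -(10 + 100² + 308*100) = -(10 + 10000 + 30800) = -1*40810 = -40810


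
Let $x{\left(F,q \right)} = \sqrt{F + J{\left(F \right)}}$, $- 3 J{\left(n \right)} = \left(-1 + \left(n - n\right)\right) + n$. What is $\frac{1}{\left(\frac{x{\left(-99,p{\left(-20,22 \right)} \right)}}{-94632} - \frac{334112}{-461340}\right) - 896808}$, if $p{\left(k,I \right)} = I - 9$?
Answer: $- \frac{11870114031575392335621120}{10645204627846198629129982782319} + \frac{46622600580600 i \sqrt{591}}{10645204627846198629129982782319} \approx -1.1151 \cdot 10^{-6} + 1.0647 \cdot 10^{-16} i$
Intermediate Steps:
$p{\left(k,I \right)} = -9 + I$ ($p{\left(k,I \right)} = I - 9 = -9 + I$)
$J{\left(n \right)} = \frac{1}{3} - \frac{n}{3}$ ($J{\left(n \right)} = - \frac{\left(-1 + \left(n - n\right)\right) + n}{3} = - \frac{\left(-1 + 0\right) + n}{3} = - \frac{-1 + n}{3} = \frac{1}{3} - \frac{n}{3}$)
$x{\left(F,q \right)} = \sqrt{\frac{1}{3} + \frac{2 F}{3}}$ ($x{\left(F,q \right)} = \sqrt{F - \left(- \frac{1}{3} + \frac{F}{3}\right)} = \sqrt{\frac{1}{3} + \frac{2 F}{3}}$)
$\frac{1}{\left(\frac{x{\left(-99,p{\left(-20,22 \right)} \right)}}{-94632} - \frac{334112}{-461340}\right) - 896808} = \frac{1}{\left(\frac{\frac{1}{3} \sqrt{3 + 6 \left(-99\right)}}{-94632} - \frac{334112}{-461340}\right) - 896808} = \frac{1}{\left(\frac{\sqrt{3 - 594}}{3} \left(- \frac{1}{94632}\right) - - \frac{83528}{115335}\right) - 896808} = \frac{1}{\left(\frac{\sqrt{-591}}{3} \left(- \frac{1}{94632}\right) + \frac{83528}{115335}\right) - 896808} = \frac{1}{\left(\frac{i \sqrt{591}}{3} \left(- \frac{1}{94632}\right) + \frac{83528}{115335}\right) - 896808} = \frac{1}{\left(- \frac{i \sqrt{591}}{283896} + \frac{83528}{115335}\right) - 896808} = \frac{1}{\left(\frac{83528}{115335} - \frac{i \sqrt{591}}{283896}\right) - 896808} = \frac{1}{- \frac{103433267152}{115335} - \frac{i \sqrt{591}}{283896}}$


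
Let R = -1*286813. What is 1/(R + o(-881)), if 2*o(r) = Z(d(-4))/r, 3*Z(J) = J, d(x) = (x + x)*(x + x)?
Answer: -2643/758046791 ≈ -3.4866e-6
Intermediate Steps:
d(x) = 4*x² (d(x) = (2*x)*(2*x) = 4*x²)
Z(J) = J/3
R = -286813
o(r) = 32/(3*r) (o(r) = (((4*(-4)²)/3)/r)/2 = (((4*16)/3)/r)/2 = (((⅓)*64)/r)/2 = (64/(3*r))/2 = 32/(3*r))
1/(R + o(-881)) = 1/(-286813 + (32/3)/(-881)) = 1/(-286813 + (32/3)*(-1/881)) = 1/(-286813 - 32/2643) = 1/(-758046791/2643) = -2643/758046791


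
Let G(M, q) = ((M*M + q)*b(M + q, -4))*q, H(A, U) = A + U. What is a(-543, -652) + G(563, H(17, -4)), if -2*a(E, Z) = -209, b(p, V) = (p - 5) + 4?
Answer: 4738881109/2 ≈ 2.3694e+9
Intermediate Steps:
b(p, V) = -1 + p (b(p, V) = (-5 + p) + 4 = -1 + p)
G(M, q) = q*(q + M²)*(-1 + M + q) (G(M, q) = ((M*M + q)*(-1 + (M + q)))*q = ((M² + q)*(-1 + M + q))*q = ((q + M²)*(-1 + M + q))*q = q*(q + M²)*(-1 + M + q))
a(E, Z) = 209/2 (a(E, Z) = -½*(-209) = 209/2)
a(-543, -652) + G(563, H(17, -4)) = 209/2 + (17 - 4)*((17 - 4) + 563²)*(-1 + 563 + (17 - 4)) = 209/2 + 13*(13 + 316969)*(-1 + 563 + 13) = 209/2 + 13*316982*575 = 209/2 + 2369440450 = 4738881109/2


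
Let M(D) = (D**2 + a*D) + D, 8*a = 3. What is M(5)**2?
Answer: 65025/64 ≈ 1016.0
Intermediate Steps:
a = 3/8 (a = (1/8)*3 = 3/8 ≈ 0.37500)
M(D) = D**2 + 11*D/8 (M(D) = (D**2 + 3*D/8) + D = D**2 + 11*D/8)
M(5)**2 = ((1/8)*5*(11 + 8*5))**2 = ((1/8)*5*(11 + 40))**2 = ((1/8)*5*51)**2 = (255/8)**2 = 65025/64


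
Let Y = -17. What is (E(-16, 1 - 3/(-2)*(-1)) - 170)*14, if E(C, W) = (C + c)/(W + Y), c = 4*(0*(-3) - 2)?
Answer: -11804/5 ≈ -2360.8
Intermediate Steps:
c = -8 (c = 4*(0 - 2) = 4*(-2) = -8)
E(C, W) = (-8 + C)/(-17 + W) (E(C, W) = (C - 8)/(W - 17) = (-8 + C)/(-17 + W))
(E(-16, 1 - 3/(-2)*(-1)) - 170)*14 = ((-8 - 16)/(-17 + (1 - 3/(-2)*(-1))) - 170)*14 = (-24/(-17 + (1 - 3*(-½)*(-1))) - 170)*14 = (-24/(-17 + (1 + (3/2)*(-1))) - 170)*14 = (-24/(-17 + (1 - 3/2)) - 170)*14 = (-24/(-17 - ½) - 170)*14 = (-24/(-35/2) - 170)*14 = (-2/35*(-24) - 170)*14 = (48/35 - 170)*14 = -5902/35*14 = -11804/5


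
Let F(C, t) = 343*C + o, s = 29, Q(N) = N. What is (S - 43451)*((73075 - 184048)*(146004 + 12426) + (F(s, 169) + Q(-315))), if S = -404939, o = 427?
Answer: 7883342926797090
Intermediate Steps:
F(C, t) = 427 + 343*C (F(C, t) = 343*C + 427 = 427 + 343*C)
(S - 43451)*((73075 - 184048)*(146004 + 12426) + (F(s, 169) + Q(-315))) = (-404939 - 43451)*((73075 - 184048)*(146004 + 12426) + ((427 + 343*29) - 315)) = -448390*(-110973*158430 + ((427 + 9947) - 315)) = -448390*(-17581452390 + (10374 - 315)) = -448390*(-17581452390 + 10059) = -448390*(-17581442331) = 7883342926797090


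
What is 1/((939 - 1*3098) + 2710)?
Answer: 1/551 ≈ 0.0018149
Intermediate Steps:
1/((939 - 1*3098) + 2710) = 1/((939 - 3098) + 2710) = 1/(-2159 + 2710) = 1/551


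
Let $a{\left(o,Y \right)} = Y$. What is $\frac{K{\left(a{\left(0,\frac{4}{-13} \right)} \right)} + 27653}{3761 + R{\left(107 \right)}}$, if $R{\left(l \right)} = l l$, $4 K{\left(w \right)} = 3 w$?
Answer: $\frac{179743}{98865} \approx 1.8181$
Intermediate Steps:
$K{\left(w \right)} = \frac{3 w}{4}$
$R{\left(l \right)} = l^{2}$
$\frac{K{\left(a{\left(0,\frac{4}{-13} \right)} \right)} + 27653}{3761 + R{\left(107 \right)}} = \frac{\frac{3 \frac{4}{-13}}{4} + 27653}{3761 + 107^{2}} = \frac{\frac{3 \cdot 4 \left(- \frac{1}{13}\right)}{4} + 27653}{3761 + 11449} = \frac{\frac{3}{4} \left(- \frac{4}{13}\right) + 27653}{15210} = \left(- \frac{3}{13} + 27653\right) \frac{1}{15210} = \frac{359486}{13} \cdot \frac{1}{15210} = \frac{179743}{98865}$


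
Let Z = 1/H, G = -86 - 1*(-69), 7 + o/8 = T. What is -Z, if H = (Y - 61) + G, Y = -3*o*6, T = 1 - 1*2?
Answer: -1/1074 ≈ -0.00093110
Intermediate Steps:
T = -1 (T = 1 - 2 = -1)
o = -64 (o = -56 + 8*(-1) = -56 - 8 = -64)
G = -17 (G = -86 + 69 = -17)
Y = 1152 (Y = -3*(-64)*6 = 192*6 = 1152)
H = 1074 (H = (1152 - 61) - 17 = 1091 - 17 = 1074)
Z = 1/1074 ≈ 0.00093110
-Z = -1*1/1074 = -1/1074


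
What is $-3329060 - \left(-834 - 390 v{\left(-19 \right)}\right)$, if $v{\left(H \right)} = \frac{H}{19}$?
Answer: $-3328616$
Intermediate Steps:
$v{\left(H \right)} = \frac{H}{19}$ ($v{\left(H \right)} = H \frac{1}{19} = \frac{H}{19}$)
$-3329060 - \left(-834 - 390 v{\left(-19 \right)}\right) = -3329060 - \left(-834 - 390 \cdot \frac{1}{19} \left(-19\right)\right) = -3329060 - \left(-834 - -390\right) = -3329060 - \left(-834 + 390\right) = -3329060 - -444 = -3329060 + 444 = -3328616$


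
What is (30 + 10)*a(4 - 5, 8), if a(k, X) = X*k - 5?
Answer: -520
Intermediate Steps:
a(k, X) = -5 + X*k
(30 + 10)*a(4 - 5, 8) = (30 + 10)*(-5 + 8*(4 - 5)) = 40*(-5 + 8*(-1)) = 40*(-5 - 8) = 40*(-13) = -520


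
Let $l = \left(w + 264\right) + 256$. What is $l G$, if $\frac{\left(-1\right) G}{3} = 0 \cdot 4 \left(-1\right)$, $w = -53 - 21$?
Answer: $0$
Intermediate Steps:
$w = -74$
$G = 0$ ($G = - 3 \cdot 0 \cdot 4 \left(-1\right) = - 3 \cdot 0 \left(-1\right) = \left(-3\right) 0 = 0$)
$l = 446$ ($l = \left(-74 + 264\right) + 256 = 190 + 256 = 446$)
$l G = 446 \cdot 0 = 0$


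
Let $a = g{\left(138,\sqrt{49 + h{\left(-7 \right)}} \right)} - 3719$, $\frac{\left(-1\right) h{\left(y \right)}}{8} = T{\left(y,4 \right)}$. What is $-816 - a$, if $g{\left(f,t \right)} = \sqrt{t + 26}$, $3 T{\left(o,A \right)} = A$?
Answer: $2903 - \frac{\sqrt{234 + 3 \sqrt{345}}}{3} \approx 2897.3$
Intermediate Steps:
$T{\left(o,A \right)} = \frac{A}{3}$
$h{\left(y \right)} = - \frac{32}{3}$ ($h{\left(y \right)} = - 8 \cdot \frac{1}{3} \cdot 4 = \left(-8\right) \frac{4}{3} = - \frac{32}{3}$)
$g{\left(f,t \right)} = \sqrt{26 + t}$
$a = -3719 + \sqrt{26 + \frac{\sqrt{345}}{3}}$ ($a = \sqrt{26 + \sqrt{49 - \frac{32}{3}}} - 3719 = \sqrt{26 + \sqrt{\frac{115}{3}}} - 3719 = \sqrt{26 + \frac{\sqrt{345}}{3}} - 3719 = -3719 + \sqrt{26 + \frac{\sqrt{345}}{3}} \approx -3713.3$)
$-816 - a = -816 - \left(-3719 + \frac{\sqrt{234 + 3 \sqrt{345}}}{3}\right) = -816 + \left(3719 - \frac{\sqrt{234 + 3 \sqrt{345}}}{3}\right) = 2903 - \frac{\sqrt{234 + 3 \sqrt{345}}}{3}$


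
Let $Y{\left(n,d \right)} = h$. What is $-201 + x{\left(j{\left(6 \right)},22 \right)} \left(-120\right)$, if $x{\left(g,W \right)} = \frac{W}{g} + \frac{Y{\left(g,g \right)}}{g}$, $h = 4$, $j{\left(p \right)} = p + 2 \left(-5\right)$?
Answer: $579$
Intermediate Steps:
$j{\left(p \right)} = -10 + p$ ($j{\left(p \right)} = p - 10 = -10 + p$)
$Y{\left(n,d \right)} = 4$
$x{\left(g,W \right)} = \frac{4}{g} + \frac{W}{g}$ ($x{\left(g,W \right)} = \frac{W}{g} + \frac{4}{g} = \frac{4}{g} + \frac{W}{g}$)
$-201 + x{\left(j{\left(6 \right)},22 \right)} \left(-120\right) = -201 + \frac{4 + 22}{-10 + 6} \left(-120\right) = -201 + \frac{1}{-4} \cdot 26 \left(-120\right) = -201 + \left(- \frac{1}{4}\right) 26 \left(-120\right) = -201 - -780 = -201 + 780 = 579$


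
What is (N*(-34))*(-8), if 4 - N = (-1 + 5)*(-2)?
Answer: 3264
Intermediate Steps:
N = 12 (N = 4 - (-1 + 5)*(-2) = 4 - 4*(-2) = 4 - 1*(-8) = 4 + 8 = 12)
(N*(-34))*(-8) = (12*(-34))*(-8) = -408*(-8) = 3264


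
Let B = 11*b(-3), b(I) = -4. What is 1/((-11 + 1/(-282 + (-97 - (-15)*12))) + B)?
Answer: -199/10946 ≈ -0.018180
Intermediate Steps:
B = -44 (B = 11*(-4) = -44)
1/((-11 + 1/(-282 + (-97 - (-15)*12))) + B) = 1/((-11 + 1/(-282 + (-97 - (-15)*12))) - 44) = 1/((-11 + 1/(-282 + (-97 - 1*(-180)))) - 44) = 1/((-11 + 1/(-282 + (-97 + 180))) - 44) = 1/((-11 + 1/(-282 + 83)) - 44) = 1/((-11 + 1/(-199)) - 44) = 1/((-11 - 1/199) - 44) = 1/(-2190/199 - 44) = 1/(-10946/199) = -199/10946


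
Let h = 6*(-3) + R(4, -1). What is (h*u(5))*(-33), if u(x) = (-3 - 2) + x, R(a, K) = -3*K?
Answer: 0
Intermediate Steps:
R(a, K) = -3*K
h = -15 (h = 6*(-3) - 3*(-1) = -18 + 3 = -15)
u(x) = -5 + x
(h*u(5))*(-33) = -15*(-5 + 5)*(-33) = -15*0*(-33) = 0*(-33) = 0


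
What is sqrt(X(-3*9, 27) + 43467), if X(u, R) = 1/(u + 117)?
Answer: sqrt(39120310)/30 ≈ 208.49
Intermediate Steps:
X(u, R) = 1/(117 + u)
sqrt(X(-3*9, 27) + 43467) = sqrt(1/(117 - 3*9) + 43467) = sqrt(1/(117 - 27) + 43467) = sqrt(1/90 + 43467) = sqrt(3912031/90) = sqrt(39120310)/30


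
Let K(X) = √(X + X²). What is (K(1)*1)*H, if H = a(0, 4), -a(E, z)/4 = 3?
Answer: -12*√2 ≈ -16.971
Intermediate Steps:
a(E, z) = -12 (a(E, z) = -4*3 = -12)
H = -12
(K(1)*1)*H = (√(1*(1 + 1))*1)*(-12) = (√(1*2)*1)*(-12) = (√2*1)*(-12) = √2*(-12) = -12*√2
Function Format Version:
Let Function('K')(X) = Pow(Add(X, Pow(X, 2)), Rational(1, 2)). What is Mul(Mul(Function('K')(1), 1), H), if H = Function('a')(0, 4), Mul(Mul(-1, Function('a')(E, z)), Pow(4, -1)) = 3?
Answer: Mul(-12, Pow(2, Rational(1, 2))) ≈ -16.971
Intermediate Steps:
Function('a')(E, z) = -12 (Function('a')(E, z) = Mul(-4, 3) = -12)
H = -12
Mul(Mul(Function('K')(1), 1), H) = Mul(Mul(Pow(Mul(1, Add(1, 1)), Rational(1, 2)), 1), -12) = Mul(Mul(Pow(Mul(1, 2), Rational(1, 2)), 1), -12) = Mul(Mul(Pow(2, Rational(1, 2)), 1), -12) = Mul(Pow(2, Rational(1, 2)), -12) = Mul(-12, Pow(2, Rational(1, 2)))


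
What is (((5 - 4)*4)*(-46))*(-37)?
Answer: 6808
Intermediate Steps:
(((5 - 4)*4)*(-46))*(-37) = ((1*4)*(-46))*(-37) = (4*(-46))*(-37) = -184*(-37) = 6808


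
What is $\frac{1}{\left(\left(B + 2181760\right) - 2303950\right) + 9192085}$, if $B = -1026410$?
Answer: $\frac{1}{8043485} \approx 1.2432 \cdot 10^{-7}$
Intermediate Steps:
$\frac{1}{\left(\left(B + 2181760\right) - 2303950\right) + 9192085} = \frac{1}{\left(\left(-1026410 + 2181760\right) - 2303950\right) + 9192085} = \frac{1}{\left(1155350 - 2303950\right) + 9192085} = \frac{1}{-1148600 + 9192085} = \frac{1}{8043485}$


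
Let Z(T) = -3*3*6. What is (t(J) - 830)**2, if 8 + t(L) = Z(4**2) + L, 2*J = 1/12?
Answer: 458259649/576 ≈ 7.9559e+5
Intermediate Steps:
J = 1/24 (J = (1/2)/12 = (1/2)*(1/12) = 1/24 ≈ 0.041667)
Z(T) = -54 (Z(T) = -9*6 = -54)
t(L) = -62 + L (t(L) = -8 + (-54 + L) = -62 + L)
(t(J) - 830)**2 = ((-62 + 1/24) - 830)**2 = (-1487/24 - 830)**2 = (-21407/24)**2 = 458259649/576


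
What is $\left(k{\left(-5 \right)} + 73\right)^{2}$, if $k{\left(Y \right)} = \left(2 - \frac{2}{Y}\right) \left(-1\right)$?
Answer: $\frac{124609}{25} \approx 4984.4$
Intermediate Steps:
$k{\left(Y \right)} = -2 + \frac{2}{Y}$
$\left(k{\left(-5 \right)} + 73\right)^{2} = \left(\left(-2 + \frac{2}{-5}\right) + 73\right)^{2} = \left(\left(-2 + 2 \left(- \frac{1}{5}\right)\right) + 73\right)^{2} = \left(\left(-2 - \frac{2}{5}\right) + 73\right)^{2} = \left(- \frac{12}{5} + 73\right)^{2} = \left(\frac{353}{5}\right)^{2} = \frac{124609}{25}$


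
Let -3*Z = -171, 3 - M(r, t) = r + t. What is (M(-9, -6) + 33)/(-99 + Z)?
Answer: -17/14 ≈ -1.2143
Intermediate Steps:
M(r, t) = 3 - r - t (M(r, t) = 3 - (r + t) = 3 + (-r - t) = 3 - r - t)
Z = 57 (Z = -⅓*(-171) = 57)
(M(-9, -6) + 33)/(-99 + Z) = ((3 - 1*(-9) - 1*(-6)) + 33)/(-99 + 57) = ((3 + 9 + 6) + 33)/(-42) = (18 + 33)*(-1/42) = 51*(-1/42) = -17/14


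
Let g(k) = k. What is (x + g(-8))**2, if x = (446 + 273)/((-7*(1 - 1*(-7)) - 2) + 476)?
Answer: 6890625/174724 ≈ 39.437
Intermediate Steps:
x = 719/418 (x = 719/((-7*(1 + 7) - 2) + 476) = 719/((-7*8 - 2) + 476) = 719/((-56 - 2) + 476) = 719/(-58 + 476) = 719/418 ≈ 1.7201)
(x + g(-8))**2 = (719/418 - 8)**2 = (-2625/418)**2 = 6890625/174724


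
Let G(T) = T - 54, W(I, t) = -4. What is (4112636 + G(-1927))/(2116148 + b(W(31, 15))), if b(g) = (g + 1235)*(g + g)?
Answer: 822131/421260 ≈ 1.9516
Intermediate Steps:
G(T) = -54 + T
b(g) = 2*g*(1235 + g) (b(g) = (1235 + g)*(2*g) = 2*g*(1235 + g))
(4112636 + G(-1927))/(2116148 + b(W(31, 15))) = (4112636 + (-54 - 1927))/(2116148 + 2*(-4)*(1235 - 4)) = (4112636 - 1981)/(2116148 + 2*(-4)*1231) = 4110655/(2116148 - 9848) = 4110655/2106300 = 4110655*(1/2106300) = 822131/421260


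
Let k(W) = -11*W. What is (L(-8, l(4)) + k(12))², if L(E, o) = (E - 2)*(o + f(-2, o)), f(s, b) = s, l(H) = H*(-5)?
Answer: 7744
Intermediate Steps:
l(H) = -5*H
L(E, o) = (-2 + E)*(-2 + o) (L(E, o) = (E - 2)*(o - 2) = (-2 + E)*(-2 + o))
(L(-8, l(4)) + k(12))² = ((4 - 2*(-8) - (-10)*4 - (-40)*4) - 11*12)² = ((4 + 16 - 2*(-20) - 8*(-20)) - 132)² = ((4 + 16 + 40 + 160) - 132)² = (220 - 132)² = 88² = 7744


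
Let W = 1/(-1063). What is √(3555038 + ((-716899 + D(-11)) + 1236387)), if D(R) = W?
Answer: 3*√511565340959/1063 ≈ 2018.5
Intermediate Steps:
W = -1/1063 ≈ -0.00094073
D(R) = -1/1063
√(3555038 + ((-716899 + D(-11)) + 1236387)) = √(3555038 + ((-716899 - 1/1063) + 1236387)) = √(3555038 + (-762063638/1063 + 1236387)) = √(3555038 + 552215743/1063) = √(4331221137/1063) = 3*√511565340959/1063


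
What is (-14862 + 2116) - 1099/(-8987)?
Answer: -114547203/8987 ≈ -12746.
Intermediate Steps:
(-14862 + 2116) - 1099/(-8987) = -12746 - 1099*(-1/8987) = -12746 + 1099/8987 = -114547203/8987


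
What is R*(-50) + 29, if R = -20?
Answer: 1029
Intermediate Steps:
R*(-50) + 29 = -20*(-50) + 29 = 1000 + 29 = 1029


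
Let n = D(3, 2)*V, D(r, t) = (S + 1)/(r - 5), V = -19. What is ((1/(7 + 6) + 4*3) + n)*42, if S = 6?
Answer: 42903/13 ≈ 3300.2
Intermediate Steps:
D(r, t) = 7/(-5 + r) (D(r, t) = (6 + 1)/(r - 5) = 7/(-5 + r))
n = 133/2 (n = (7/(-5 + 3))*(-19) = (7/(-2))*(-19) = (7*(-1/2))*(-19) = -7/2*(-19) = 133/2 ≈ 66.500)
((1/(7 + 6) + 4*3) + n)*42 = ((1/(7 + 6) + 4*3) + 133/2)*42 = ((1/13 + 12) + 133/2)*42 = (157/13 + 133/2)*42 = (2043/26)*42 = 42903/13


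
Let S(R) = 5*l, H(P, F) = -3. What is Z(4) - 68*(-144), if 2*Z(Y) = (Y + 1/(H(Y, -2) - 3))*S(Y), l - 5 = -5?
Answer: 9792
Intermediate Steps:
l = 0 (l = 5 - 5 = 0)
S(R) = 0 (S(R) = 5*0 = 0)
Z(Y) = 0 (Z(Y) = ((Y + 1/(-3 - 3))*0)/2 = ((Y + 1/(-6))*0)/2 = ((Y - ⅙)*0)/2 = ((-⅙ + Y)*0)/2 = (½)*0 = 0)
Z(4) - 68*(-144) = 0 - 68*(-144) = 0 + 9792 = 9792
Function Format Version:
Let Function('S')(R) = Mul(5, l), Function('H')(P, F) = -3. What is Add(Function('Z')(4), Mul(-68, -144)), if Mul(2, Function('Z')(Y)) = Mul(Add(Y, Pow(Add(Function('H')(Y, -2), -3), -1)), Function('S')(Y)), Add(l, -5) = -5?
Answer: 9792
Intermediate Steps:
l = 0 (l = Add(5, -5) = 0)
Function('S')(R) = 0 (Function('S')(R) = Mul(5, 0) = 0)
Function('Z')(Y) = 0 (Function('Z')(Y) = Mul(Rational(1, 2), Mul(Add(Y, Pow(Add(-3, -3), -1)), 0)) = Mul(Rational(1, 2), Mul(Add(Y, Pow(-6, -1)), 0)) = Mul(Rational(1, 2), Mul(Add(Y, Rational(-1, 6)), 0)) = Mul(Rational(1, 2), Mul(Add(Rational(-1, 6), Y), 0)) = Mul(Rational(1, 2), 0) = 0)
Add(Function('Z')(4), Mul(-68, -144)) = Add(0, Mul(-68, -144)) = Add(0, 9792) = 9792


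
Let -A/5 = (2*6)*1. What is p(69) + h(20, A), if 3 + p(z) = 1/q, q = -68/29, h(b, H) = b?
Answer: 1127/68 ≈ 16.574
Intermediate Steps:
A = -60 (A = -5*2*6 = -60 ≈ -60.000)
q = -68/29 (q = -68*1/29 = -68/29 ≈ -2.3448)
p(z) = -233/68 (p(z) = -3 + 1/(-68/29) = -3 - 29/68 = -233/68)
p(69) + h(20, A) = -233/68 + 20 = 1127/68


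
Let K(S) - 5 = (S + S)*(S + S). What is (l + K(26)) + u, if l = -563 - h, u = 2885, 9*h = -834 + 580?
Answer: 45533/9 ≈ 5059.2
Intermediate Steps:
h = -254/9 (h = (-834 + 580)/9 = (⅑)*(-254) = -254/9 ≈ -28.222)
K(S) = 5 + 4*S² (K(S) = 5 + (S + S)*(S + S) = 5 + (2*S)*(2*S) = 5 + 4*S²)
l = -4813/9 (l = -563 - 1*(-254/9) = -563 + 254/9 = -4813/9 ≈ -534.78)
(l + K(26)) + u = (-4813/9 + (5 + 4*26²)) + 2885 = (-4813/9 + (5 + 4*676)) + 2885 = (-4813/9 + (5 + 2704)) + 2885 = (-4813/9 + 2709) + 2885 = 19568/9 + 2885 = 45533/9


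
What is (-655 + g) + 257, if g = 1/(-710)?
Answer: -282581/710 ≈ -398.00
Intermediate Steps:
g = -1/710 ≈ -0.0014085
(-655 + g) + 257 = (-655 - 1/710) + 257 = -465051/710 + 257 = -282581/710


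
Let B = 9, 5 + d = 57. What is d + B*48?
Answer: 484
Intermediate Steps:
d = 52 (d = -5 + 57 = 52)
d + B*48 = 52 + 9*48 = 52 + 432 = 484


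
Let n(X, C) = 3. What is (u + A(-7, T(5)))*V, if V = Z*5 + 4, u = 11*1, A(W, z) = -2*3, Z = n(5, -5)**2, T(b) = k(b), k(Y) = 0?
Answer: 245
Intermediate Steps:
T(b) = 0
Z = 9 (Z = 3**2 = 9)
A(W, z) = -6
u = 11
V = 49 (V = 9*5 + 4 = 45 + 4 = 49)
(u + A(-7, T(5)))*V = (11 - 6)*49 = 5*49 = 245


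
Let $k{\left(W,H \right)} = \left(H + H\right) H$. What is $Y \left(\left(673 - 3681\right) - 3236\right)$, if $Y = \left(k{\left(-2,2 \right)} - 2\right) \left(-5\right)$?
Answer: $187320$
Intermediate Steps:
$k{\left(W,H \right)} = 2 H^{2}$ ($k{\left(W,H \right)} = 2 H H = 2 H^{2}$)
$Y = -30$ ($Y = \left(2 \cdot 2^{2} - 2\right) \left(-5\right) = \left(2 \cdot 4 - 2\right) \left(-5\right) = \left(8 - 2\right) \left(-5\right) = 6 \left(-5\right) = -30$)
$Y \left(\left(673 - 3681\right) - 3236\right) = - 30 \left(\left(673 - 3681\right) - 3236\right) = - 30 \left(-3008 - 3236\right) = \left(-30\right) \left(-6244\right) = 187320$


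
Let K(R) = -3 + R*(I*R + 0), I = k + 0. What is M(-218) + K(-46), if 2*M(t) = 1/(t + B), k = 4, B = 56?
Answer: 2741363/324 ≈ 8461.0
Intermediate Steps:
I = 4 (I = 4 + 0 = 4)
M(t) = 1/(2*(56 + t)) (M(t) = 1/(2*(t + 56)) = 1/(2*(56 + t)))
K(R) = -3 + 4*R**2 (K(R) = -3 + R*(4*R + 0) = -3 + R*(4*R) = -3 + 4*R**2)
M(-218) + K(-46) = 1/(2*(56 - 218)) + (-3 + 4*(-46)**2) = (1/2)/(-162) + (-3 + 4*2116) = (1/2)*(-1/162) + (-3 + 8464) = -1/324 + 8461 = 2741363/324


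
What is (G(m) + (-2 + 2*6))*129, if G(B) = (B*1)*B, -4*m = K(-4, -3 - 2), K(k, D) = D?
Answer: 23865/16 ≈ 1491.6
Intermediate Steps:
m = 5/4 (m = -(-3 - 2)/4 = -¼*(-5) = 5/4 ≈ 1.2500)
G(B) = B² (G(B) = B*B = B²)
(G(m) + (-2 + 2*6))*129 = ((5/4)² + (-2 + 2*6))*129 = (25/16 + (-2 + 12))*129 = (25/16 + 10)*129 = (185/16)*129 = 23865/16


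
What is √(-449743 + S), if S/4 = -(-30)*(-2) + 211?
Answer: I*√449139 ≈ 670.18*I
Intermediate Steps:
S = 604 (S = 4*(-(-30)*(-2) + 211) = 4*(-5*12 + 211) = 4*(-60 + 211) = 4*151 = 604)
√(-449743 + S) = √(-449743 + 604) = √(-449139) = I*√449139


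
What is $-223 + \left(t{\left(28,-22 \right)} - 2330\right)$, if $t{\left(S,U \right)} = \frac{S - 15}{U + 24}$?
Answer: $- \frac{5093}{2} \approx -2546.5$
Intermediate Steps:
$t{\left(S,U \right)} = \frac{-15 + S}{24 + U}$
$-223 + \left(t{\left(28,-22 \right)} - 2330\right) = -223 - \left(2330 - \frac{-15 + 28}{24 - 22}\right) = -223 - \left(2330 - \frac{1}{2} \cdot 13\right) = -223 + \left(\frac{1}{2} \cdot 13 - 2330\right) = -223 + \left(\frac{13}{2} - 2330\right) = -223 - \frac{4647}{2} = - \frac{5093}{2}$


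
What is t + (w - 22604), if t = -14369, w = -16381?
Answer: -53354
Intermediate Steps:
t + (w - 22604) = -14369 + (-16381 - 22604) = -14369 - 38985 = -53354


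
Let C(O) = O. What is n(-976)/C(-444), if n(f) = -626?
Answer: 313/222 ≈ 1.4099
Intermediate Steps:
n(-976)/C(-444) = -626/(-444) = -626*(-1/444) = 313/222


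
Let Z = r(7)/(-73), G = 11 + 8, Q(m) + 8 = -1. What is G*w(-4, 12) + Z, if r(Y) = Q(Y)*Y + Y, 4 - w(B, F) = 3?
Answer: 1443/73 ≈ 19.767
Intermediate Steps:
Q(m) = -9 (Q(m) = -8 - 1 = -9)
w(B, F) = 1 (w(B, F) = 4 - 1*3 = 4 - 3 = 1)
G = 19
r(Y) = -8*Y (r(Y) = -9*Y + Y = -8*Y)
Z = 56/73 (Z = -8*7/(-73) = -56*(-1/73) = 56/73 ≈ 0.76712)
G*w(-4, 12) + Z = 19*1 + 56/73 = 19 + 56/73 = 1443/73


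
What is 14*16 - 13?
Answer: 211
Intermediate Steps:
14*16 - 13 = 224 - 13 = 211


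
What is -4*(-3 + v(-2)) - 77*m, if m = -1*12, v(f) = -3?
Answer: 948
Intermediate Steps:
m = -12
-4*(-3 + v(-2)) - 77*m = -4*(-3 - 3) - 77*(-12) = -4*(-6) + 924 = 24 + 924 = 948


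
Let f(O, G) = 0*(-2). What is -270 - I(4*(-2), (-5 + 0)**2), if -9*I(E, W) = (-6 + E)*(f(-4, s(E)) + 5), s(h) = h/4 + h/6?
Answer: -2500/9 ≈ -277.78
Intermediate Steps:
s(h) = 5*h/12 (s(h) = h*(1/4) + h*(1/6) = h/4 + h/6 = 5*h/12)
f(O, G) = 0
I(E, W) = 10/3 - 5*E/9 (I(E, W) = -(-6 + E)*(0 + 5)/9 = -(-6 + E)*5/9 = -(-30 + 5*E)/9 = 10/3 - 5*E/9)
-270 - I(4*(-2), (-5 + 0)**2) = -270 - (10/3 - 20*(-2)/9) = -270 - (10/3 - 5/9*(-8)) = -270 - (10/3 + 40/9) = -270 - 1*70/9 = -270 - 70/9 = -2500/9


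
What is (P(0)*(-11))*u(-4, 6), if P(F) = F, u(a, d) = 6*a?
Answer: 0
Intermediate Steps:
(P(0)*(-11))*u(-4, 6) = (0*(-11))*(6*(-4)) = 0*(-24) = 0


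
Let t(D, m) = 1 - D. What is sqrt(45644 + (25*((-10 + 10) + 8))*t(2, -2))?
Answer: 2*sqrt(11361) ≈ 213.18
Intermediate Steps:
sqrt(45644 + (25*((-10 + 10) + 8))*t(2, -2)) = sqrt(45644 + (25*((-10 + 10) + 8))*(1 - 1*2)) = sqrt(45644 + (25*(0 + 8))*(1 - 2)) = sqrt(45644 + (25*8)*(-1)) = sqrt(45644 + 200*(-1)) = sqrt(45644 - 200) = sqrt(45444) = 2*sqrt(11361)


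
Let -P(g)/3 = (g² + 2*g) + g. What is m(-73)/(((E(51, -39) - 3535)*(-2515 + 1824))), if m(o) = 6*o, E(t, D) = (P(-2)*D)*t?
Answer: -438/10689079 ≈ -4.0976e-5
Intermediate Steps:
P(g) = -9*g - 3*g² (P(g) = -3*((g² + 2*g) + g) = -3*(g² + 3*g) = -9*g - 3*g²)
E(t, D) = 6*D*t (E(t, D) = ((-3*(-2)*(3 - 2))*D)*t = ((-3*(-2)*1)*D)*t = (6*D)*t = 6*D*t)
m(-73)/(((E(51, -39) - 3535)*(-2515 + 1824))) = (6*(-73))/(((6*(-39)*51 - 3535)*(-2515 + 1824))) = -438*(-1/(691*(-11934 - 3535))) = -438/((-15469*(-691))) = -438/10689079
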